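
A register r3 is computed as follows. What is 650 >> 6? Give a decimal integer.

10

650 = 1010001010
shift right by 6 → 0000001010 = 10
(equivalently, floor(650 / 64))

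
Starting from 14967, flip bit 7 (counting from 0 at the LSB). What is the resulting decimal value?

15095

x = 11101001110111
bit 7 is currently 0; toggle it via x ^ (1 << 7) = x ^ 128
→ 11101011110111 = 15095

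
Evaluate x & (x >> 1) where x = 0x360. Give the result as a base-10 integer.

288

x = 1101100000 = 864
x>>1 = 0110110000
AND  = 0100100000 = 288
(x & (x >> 1) has a 1 wherever x has two consecutive 1 bits.)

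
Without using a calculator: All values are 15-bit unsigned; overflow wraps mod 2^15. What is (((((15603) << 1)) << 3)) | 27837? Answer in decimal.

28605

15603 = 011110011110011
→ << 1 (mod 2^15) → 111100111100110 = 31206
→ << 3 (mod 2^15) → 100111100110000 = 20272
27837 = 110110010111101
→ | → 110111110111101 = 28605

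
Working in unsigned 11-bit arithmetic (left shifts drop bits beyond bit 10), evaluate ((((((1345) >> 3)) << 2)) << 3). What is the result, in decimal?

1280

1345 = 10101000001
→ >> 3 → 00010101000 = 168
→ << 2 (mod 2^11) → 01010100000 = 672
→ << 3 (mod 2^11) → 10100000000 = 1280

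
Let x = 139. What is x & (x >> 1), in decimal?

x = 10001011 = 139
x>>1 = 01000101
AND  = 00000001 = 1
(x & (x >> 1) has a 1 wherever x has two consecutive 1 bits.)

1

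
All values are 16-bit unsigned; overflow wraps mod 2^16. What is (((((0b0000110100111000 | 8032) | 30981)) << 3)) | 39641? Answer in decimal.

0b0000110100111000 = 0000110100111000
8032 = 0001111101100000
→ | → 0001111101111000 = 8056
30981 = 0111100100000101
→ | → 0111111101111101 = 32637
→ << 3 (mod 2^16) → 1111101111101000 = 64488
39641 = 1001101011011001
→ | → 1111101111111001 = 64505

64505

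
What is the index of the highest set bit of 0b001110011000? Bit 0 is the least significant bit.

0b001110011000 = 1110011000
The topmost 1 is at position 9 (since 2^9 = 512 ≤ 920 < 1024).

9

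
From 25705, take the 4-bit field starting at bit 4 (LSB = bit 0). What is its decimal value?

6

v = 110010001101001
Shift right by 4: 11001000110
Mask low 4 bits: 0110 = 6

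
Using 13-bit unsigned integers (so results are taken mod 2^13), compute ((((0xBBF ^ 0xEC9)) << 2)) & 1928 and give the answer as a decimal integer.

1416

0xBBF = 0101110111111
0xEC9 = 0111011001001
→ ^ → 0010101110110 = 1398
→ << 2 (mod 2^13) → 1010111011000 = 5592
1928 = 0011110001000
→ & → 0010110001000 = 1416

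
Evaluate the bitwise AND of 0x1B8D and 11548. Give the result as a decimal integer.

2316

0x1B8D = 01101110001101
11548 = 10110100011100
AND → 00100100001100 = 2316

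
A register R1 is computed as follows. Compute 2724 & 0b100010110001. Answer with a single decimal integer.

2208

2724 = 101010100100
b = 100010110001
AND → 100010100000 = 2208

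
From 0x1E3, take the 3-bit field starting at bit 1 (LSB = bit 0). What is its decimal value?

1

v = 0111100011
Shift right by 1: 011110001
Mask low 3 bits: 001 = 1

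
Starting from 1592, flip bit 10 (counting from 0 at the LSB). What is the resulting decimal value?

568

x = 11000111000
bit 10 is currently 1; toggle it via x ^ (1 << 10) = x ^ 1024
→ 01000111000 = 568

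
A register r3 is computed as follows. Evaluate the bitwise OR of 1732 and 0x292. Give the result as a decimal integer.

1732 = 11011000100
0x292 = 01010010010
 OR → 11011010110 = 1750

1750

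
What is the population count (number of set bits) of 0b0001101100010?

n = 1101100010
Count the 1s: 1 + 1 + 1 + 1 + 1 = 5

5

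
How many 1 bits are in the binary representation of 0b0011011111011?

9

n = 11011111011
Count the 1s: 1 + 1 + 1 + 1 + 1 + 1 + 1 + 1 + 1 = 9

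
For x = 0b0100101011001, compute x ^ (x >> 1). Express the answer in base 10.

x = 100101011001 = 2393
x>>1 = 010010101100
XOR  = 110111110101 = 3573
(x ^ (x >> 1) gives the standard binary-reflected Gray code of x.)

3573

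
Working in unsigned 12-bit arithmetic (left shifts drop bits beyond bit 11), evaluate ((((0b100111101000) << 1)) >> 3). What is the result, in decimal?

122

0b100111101000 = 100111101000
→ << 1 (mod 2^12) → 001111010000 = 976
→ >> 3 → 000001111010 = 122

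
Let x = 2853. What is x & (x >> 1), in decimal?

x = 101100100101 = 2853
x>>1 = 010110010010
AND  = 000100000000 = 256
(x & (x >> 1) has a 1 wherever x has two consecutive 1 bits.)

256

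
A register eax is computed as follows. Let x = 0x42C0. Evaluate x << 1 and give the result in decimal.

0x42C0 = 0100001011000000
shift left by 1 → 1000010110000000 = 34176
(equivalently, 17088 × 2^1 = 17088 × 2)

34176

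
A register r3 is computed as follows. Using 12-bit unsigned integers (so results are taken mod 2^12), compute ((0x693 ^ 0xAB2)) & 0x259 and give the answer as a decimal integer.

0x693 = 011010010011
0xAB2 = 101010110010
→ ^ → 110000100001 = 3105
0x259 = 001001011001
→ & → 000000000001 = 1

1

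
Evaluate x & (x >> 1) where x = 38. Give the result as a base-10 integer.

x = 100110 = 38
x>>1 = 010011
AND  = 000010 = 2
(x & (x >> 1) has a 1 wherever x has two consecutive 1 bits.)

2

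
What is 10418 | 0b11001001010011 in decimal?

15091

10418 = 10100010110010
b = 11001001010011
 OR → 11101011110011 = 15091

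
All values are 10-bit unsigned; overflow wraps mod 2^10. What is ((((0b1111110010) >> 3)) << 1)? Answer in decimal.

0b1111110010 = 1111110010
→ >> 3 → 0001111110 = 126
→ << 1 (mod 2^10) → 0011111100 = 252

252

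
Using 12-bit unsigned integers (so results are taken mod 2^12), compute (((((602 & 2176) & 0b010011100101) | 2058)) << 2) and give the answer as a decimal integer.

602 = 001001011010
2176 = 100010000000
→ & → 000000000000 = 0
0b010011100101 = 010011100101
→ & → 000000000000 = 0
2058 = 100000001010
→ | → 100000001010 = 2058
→ << 2 (mod 2^12) → 000000101000 = 40

40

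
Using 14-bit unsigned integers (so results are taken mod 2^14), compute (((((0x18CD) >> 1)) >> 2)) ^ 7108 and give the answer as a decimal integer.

6365

0x18CD = 01100011001101
→ >> 1 → 00110001100110 = 3174
→ >> 2 → 00001100011001 = 793
7108 = 01101111000100
→ ^ → 01100011011101 = 6365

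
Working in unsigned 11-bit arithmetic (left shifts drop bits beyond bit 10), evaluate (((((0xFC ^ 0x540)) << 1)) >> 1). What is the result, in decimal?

0xFC = 00011111100
0x540 = 10101000000
→ ^ → 10110111100 = 1468
→ << 1 (mod 2^11) → 01101111000 = 888
→ >> 1 → 00110111100 = 444

444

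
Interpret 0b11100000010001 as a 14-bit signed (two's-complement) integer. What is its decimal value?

pattern = 11100000010001 (MSB is 1 ⇒ negative)
Invert: 00011111101110, add 1 → 00011111101111 = 2031, so the value is -2031.
(Equivalently: 14353 - 2^14 = 14353 - 16384 = -2031.)

-2031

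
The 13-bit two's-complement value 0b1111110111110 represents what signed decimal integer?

pattern = 1111110111110 (MSB is 1 ⇒ negative)
Invert: 0000001000001, add 1 → 0000001000010 = 66, so the value is -66.
(Equivalently: 8126 - 2^13 = 8126 - 8192 = -66.)

-66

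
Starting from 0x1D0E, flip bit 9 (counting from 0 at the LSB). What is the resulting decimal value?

x = 0001110100001110
bit 9 is currently 0; toggle it via x ^ (1 << 9) = x ^ 512
→ 0001111100001110 = 7950

7950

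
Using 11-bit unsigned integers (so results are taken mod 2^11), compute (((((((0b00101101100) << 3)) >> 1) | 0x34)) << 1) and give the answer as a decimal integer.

872

0b00101101100 = 00101101100
→ << 3 (mod 2^11) → 01101100000 = 864
→ >> 1 → 00110110000 = 432
0x34 = 00000110100
→ | → 00110110100 = 436
→ << 1 (mod 2^11) → 01101101000 = 872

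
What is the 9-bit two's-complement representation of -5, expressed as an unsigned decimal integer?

507

5 in 9 bits: 000000101
Invert: 111111010
Add 1:  111111011 = 507
(Check: 2^9 - 5 = 512 - 5 = 507.)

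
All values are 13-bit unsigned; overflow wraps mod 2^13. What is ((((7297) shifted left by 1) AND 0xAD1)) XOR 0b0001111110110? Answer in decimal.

3062

7297 = 1110010000001
→ shifted left by 1 (mod 2^13) → 1100100000010 = 6402
0xAD1 = 0101011010001
→ AND → 0100000000000 = 2048
0b0001111110110 = 0001111110110
→ XOR → 0101111110110 = 3062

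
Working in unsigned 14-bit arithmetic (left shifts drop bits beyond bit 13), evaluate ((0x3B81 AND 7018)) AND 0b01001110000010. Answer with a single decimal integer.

0x3B81 = 11101110000001
7018 = 01101101101010
→ AND → 01101100000000 = 6912
0b01001110000010 = 01001110000010
→ AND → 01001100000000 = 4864

4864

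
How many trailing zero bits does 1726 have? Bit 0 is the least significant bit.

1

1726 = 11010111110
Trailing zeros: 1, so the lowest set bit is bit 1 (value 2).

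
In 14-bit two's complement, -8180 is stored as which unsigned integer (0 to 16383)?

8204

8180 in 14 bits: 01111111110100
Invert: 10000000001011
Add 1:  10000000001100 = 8204
(Check: 2^14 - 8180 = 16384 - 8180 = 8204.)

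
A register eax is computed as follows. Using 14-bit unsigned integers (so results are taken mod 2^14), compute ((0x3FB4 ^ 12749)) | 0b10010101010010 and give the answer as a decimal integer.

0x3FB4 = 11111110110100
12749 = 11000111001101
→ ^ → 00111001111001 = 3705
0b10010101010010 = 10010101010010
→ | → 10111101111011 = 12155

12155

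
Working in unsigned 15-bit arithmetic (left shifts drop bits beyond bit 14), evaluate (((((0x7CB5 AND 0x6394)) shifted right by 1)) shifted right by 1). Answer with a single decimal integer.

0x7CB5 = 111110010110101
0x6394 = 110001110010100
→ AND → 110000010010100 = 24724
→ shifted right by 1 → 011000001001010 = 12362
→ shifted right by 1 → 001100000100101 = 6181

6181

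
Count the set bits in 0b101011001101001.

n = 101011001101001
Count the 1s: 1 + 1 + 1 + 1 + 1 + 1 + 1 + 1 = 8

8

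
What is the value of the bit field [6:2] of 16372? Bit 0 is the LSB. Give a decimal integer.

29

v = 011111111110100
Shift right by 2: 0111111111101
Mask low 5 bits: 11101 = 29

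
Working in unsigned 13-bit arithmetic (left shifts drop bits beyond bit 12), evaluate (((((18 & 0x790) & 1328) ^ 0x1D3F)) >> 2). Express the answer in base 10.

1867

18 = 0000000010010
0x790 = 0011110010000
→ & → 0000000010000 = 16
1328 = 0010100110000
→ & → 0000000010000 = 16
0x1D3F = 1110100111111
→ ^ → 1110100101111 = 7471
→ >> 2 → 0011101001011 = 1867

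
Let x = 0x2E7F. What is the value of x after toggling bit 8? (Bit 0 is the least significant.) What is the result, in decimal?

12159

x = 10111001111111
bit 8 is currently 0; toggle it via x ^ (1 << 8) = x ^ 256
→ 10111101111111 = 12159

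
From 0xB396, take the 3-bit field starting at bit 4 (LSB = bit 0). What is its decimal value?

v = 1011001110010110
Shift right by 4: 101100111001
Mask low 3 bits: 001 = 1

1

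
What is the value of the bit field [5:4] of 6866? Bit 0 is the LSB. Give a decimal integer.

v = 001101011010010
Shift right by 4: 00110101101
Mask low 2 bits: 01 = 1

1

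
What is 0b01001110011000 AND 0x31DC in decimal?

a = 01001110011000
0x31DC = 11000111011100
AND → 01000110011000 = 4504

4504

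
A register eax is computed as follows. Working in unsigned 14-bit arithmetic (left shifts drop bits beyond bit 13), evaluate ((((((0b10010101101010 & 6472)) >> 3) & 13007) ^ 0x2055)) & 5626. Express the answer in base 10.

0b10010101101010 = 10010101101010
6472 = 01100101001000
→ & → 00000101001000 = 328
→ >> 3 → 00000000101001 = 41
13007 = 11001011001111
→ & → 00000000001001 = 9
0x2055 = 10000001010101
→ ^ → 10000001011100 = 8284
5626 = 01010111111010
→ & → 00000001011000 = 88

88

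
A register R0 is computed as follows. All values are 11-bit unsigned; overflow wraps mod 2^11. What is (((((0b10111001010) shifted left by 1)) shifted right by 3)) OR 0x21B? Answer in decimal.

0b10111001010 = 10111001010
→ shifted left by 1 (mod 2^11) → 01110010100 = 916
→ shifted right by 3 → 00001110010 = 114
0x21B = 01000011011
→ OR → 01001111011 = 635

635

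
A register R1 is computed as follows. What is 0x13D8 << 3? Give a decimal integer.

0x13D8 = 0001001111011000
shift left by 3 → 1001111011000000 = 40640
(equivalently, 5080 × 2^3 = 5080 × 8)

40640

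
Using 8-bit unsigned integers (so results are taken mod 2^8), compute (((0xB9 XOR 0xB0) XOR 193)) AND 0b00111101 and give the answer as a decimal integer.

8

0xB9 = 10111001
0xB0 = 10110000
→ XOR → 00001001 = 9
193 = 11000001
→ XOR → 11001000 = 200
0b00111101 = 00111101
→ AND → 00001000 = 8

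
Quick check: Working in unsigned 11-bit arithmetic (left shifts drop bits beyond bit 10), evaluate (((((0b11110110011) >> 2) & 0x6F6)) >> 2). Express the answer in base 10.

0b11110110011 = 11110110011
→ >> 2 → 00111101100 = 492
0x6F6 = 11011110110
→ & → 00011100100 = 228
→ >> 2 → 00000111001 = 57

57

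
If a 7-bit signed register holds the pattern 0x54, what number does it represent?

pattern = 1010100 (MSB is 1 ⇒ negative)
Invert: 0101011, add 1 → 0101100 = 44, so the value is -44.
(Equivalently: 84 - 2^7 = 84 - 128 = -44.)

-44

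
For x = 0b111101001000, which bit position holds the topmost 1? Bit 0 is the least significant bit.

11

0b111101001000 = 111101001000
The topmost 1 is at position 11 (since 2^11 = 2048 ≤ 3912 < 4096).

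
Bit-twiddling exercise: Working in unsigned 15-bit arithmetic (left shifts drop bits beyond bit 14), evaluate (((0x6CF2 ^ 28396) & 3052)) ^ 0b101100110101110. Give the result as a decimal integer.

23458

0x6CF2 = 110110011110010
28396 = 110111011101100
→ ^ → 000001000011110 = 542
3052 = 000101111101100
→ & → 000001000001100 = 524
0b101100110101110 = 101100110101110
→ ^ → 101101110100010 = 23458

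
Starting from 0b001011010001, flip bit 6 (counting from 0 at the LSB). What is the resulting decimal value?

657

x = 001011010001
bit 6 is currently 1; toggle it via x ^ (1 << 6) = x ^ 64
→ 001010010001 = 657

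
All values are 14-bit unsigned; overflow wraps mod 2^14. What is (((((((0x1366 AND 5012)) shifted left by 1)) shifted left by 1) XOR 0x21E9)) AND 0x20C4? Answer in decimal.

0x1366 = 01001101100110
5012 = 01001110010100
→ AND → 01001100000100 = 4868
→ shifted left by 1 (mod 2^14) → 10011000001000 = 9736
→ shifted left by 1 (mod 2^14) → 00110000010000 = 3088
0x21E9 = 10000111101001
→ XOR → 10110111111001 = 11769
0x20C4 = 10000011000100
→ AND → 10000011000000 = 8384

8384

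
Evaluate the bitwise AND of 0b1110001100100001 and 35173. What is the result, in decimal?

33057

a = 1110001100100001
35173 = 1000100101100101
AND → 1000000100100001 = 33057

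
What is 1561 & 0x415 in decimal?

1561 = 11000011001
0x415 = 10000010101
AND → 10000010001 = 1041

1041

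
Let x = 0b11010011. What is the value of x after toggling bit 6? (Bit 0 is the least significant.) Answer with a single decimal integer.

x = 11010011
bit 6 is currently 1; toggle it via x ^ (1 << 6) = x ^ 64
→ 10010011 = 147

147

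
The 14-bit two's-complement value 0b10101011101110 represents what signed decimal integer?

pattern = 10101011101110 (MSB is 1 ⇒ negative)
Invert: 01010100010001, add 1 → 01010100010010 = 5394, so the value is -5394.
(Equivalently: 10990 - 2^14 = 10990 - 16384 = -5394.)

-5394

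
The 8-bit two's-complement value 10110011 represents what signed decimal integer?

-77

pattern = 10110011 (MSB is 1 ⇒ negative)
Invert: 01001100, add 1 → 01001101 = 77, so the value is -77.
(Equivalently: 179 - 2^8 = 179 - 256 = -77.)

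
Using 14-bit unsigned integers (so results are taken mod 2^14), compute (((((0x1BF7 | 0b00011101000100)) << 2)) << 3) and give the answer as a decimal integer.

16096

0x1BF7 = 01101111110111
0b00011101000100 = 00011101000100
→ | → 01111111110111 = 8183
→ << 2 (mod 2^14) → 11111111011100 = 16348
→ << 3 (mod 2^14) → 11111011100000 = 16096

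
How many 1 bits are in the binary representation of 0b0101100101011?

n = 101100101011
Count the 1s: 1 + 1 + 1 + 1 + 1 + 1 + 1 = 7

7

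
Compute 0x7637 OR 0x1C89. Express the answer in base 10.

32447

0x7637 = 111011000110111
0x1C89 = 001110010001001
 OR → 111111010111111 = 32447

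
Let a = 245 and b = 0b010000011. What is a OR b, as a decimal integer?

247

245 = 11110101
b = 10000011
 OR → 11110111 = 247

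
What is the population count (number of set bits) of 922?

6

922 = 1110011010
Count the 1s: 1 + 1 + 1 + 1 + 1 + 1 = 6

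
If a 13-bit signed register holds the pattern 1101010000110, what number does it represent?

-1402

pattern = 1101010000110 (MSB is 1 ⇒ negative)
Invert: 0010101111001, add 1 → 0010101111010 = 1402, so the value is -1402.
(Equivalently: 6790 - 2^13 = 6790 - 8192 = -1402.)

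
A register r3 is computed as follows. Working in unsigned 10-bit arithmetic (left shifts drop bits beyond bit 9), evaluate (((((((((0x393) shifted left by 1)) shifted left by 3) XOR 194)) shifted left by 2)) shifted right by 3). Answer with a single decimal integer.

0x393 = 1110010011
→ shifted left by 1 (mod 2^10) → 1100100110 = 806
→ shifted left by 3 (mod 2^10) → 0100110000 = 304
194 = 0011000010
→ XOR → 0111110010 = 498
→ shifted left by 2 (mod 2^10) → 1111001000 = 968
→ shifted right by 3 → 0001111001 = 121

121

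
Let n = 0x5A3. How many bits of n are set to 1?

6

0x5A3 = 10110100011
Count the 1s: 1 + 1 + 1 + 1 + 1 + 1 = 6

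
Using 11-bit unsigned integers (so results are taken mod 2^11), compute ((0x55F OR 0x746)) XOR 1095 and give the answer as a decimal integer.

0x55F = 10101011111
0x746 = 11101000110
→ OR → 11101011111 = 1887
1095 = 10001000111
→ XOR → 01100011000 = 792

792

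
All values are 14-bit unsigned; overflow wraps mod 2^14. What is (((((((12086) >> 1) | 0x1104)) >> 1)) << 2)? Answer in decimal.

12086 = 10111100110110
→ >> 1 → 01011110011011 = 6043
0x1104 = 01000100000100
→ | → 01011110011111 = 6047
→ >> 1 → 00101111001111 = 3023
→ << 2 (mod 2^14) → 10111100111100 = 12092

12092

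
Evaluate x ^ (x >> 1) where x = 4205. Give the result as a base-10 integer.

x = 1000001101101 = 4205
x>>1 = 0100000110110
XOR  = 1100001011011 = 6235
(x ^ (x >> 1) gives the standard binary-reflected Gray code of x.)

6235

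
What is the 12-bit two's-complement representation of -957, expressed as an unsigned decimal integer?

3139

957 in 12 bits: 001110111101
Invert: 110001000010
Add 1:  110001000011 = 3139
(Check: 2^12 - 957 = 4096 - 957 = 3139.)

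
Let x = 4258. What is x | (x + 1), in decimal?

x = 1000010100010 = 4258
x + 1 = 1000010100011
OR    = 1000010100011 = 4259
(x | (x + 1) sets the lowest cleared bit.)

4259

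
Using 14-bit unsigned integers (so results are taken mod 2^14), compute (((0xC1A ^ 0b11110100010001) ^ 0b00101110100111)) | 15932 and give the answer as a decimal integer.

0xC1A = 00110000011010
0b11110100010001 = 11110100010001
→ ^ → 11000100001011 = 12555
0b00101110100111 = 00101110100111
→ ^ → 11101010101100 = 15020
15932 = 11111000111100
→ | → 11111010111100 = 16060

16060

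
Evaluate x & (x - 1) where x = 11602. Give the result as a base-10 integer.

11600

x = 10110101010010 = 11602
x - 1 = 10110101010001
AND   = 10110101010000 = 11600
(x & (x - 1) clears the lowest set bit of x.)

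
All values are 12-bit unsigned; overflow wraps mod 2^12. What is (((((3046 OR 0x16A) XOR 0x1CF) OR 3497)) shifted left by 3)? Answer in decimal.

3400

3046 = 101111100110
0x16A = 000101101010
→ OR → 101111101110 = 3054
0x1CF = 000111001111
→ XOR → 101000100001 = 2593
3497 = 110110101001
→ OR → 111110101001 = 4009
→ shifted left by 3 (mod 2^12) → 110101001000 = 3400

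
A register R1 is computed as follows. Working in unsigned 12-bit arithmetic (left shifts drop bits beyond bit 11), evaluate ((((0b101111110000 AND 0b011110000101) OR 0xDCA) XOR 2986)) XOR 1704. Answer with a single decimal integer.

712

0b101111110000 = 101111110000
0b011110000101 = 011110000101
→ AND → 001110000000 = 896
0xDCA = 110111001010
→ OR → 111111001010 = 4042
2986 = 101110101010
→ XOR → 010001100000 = 1120
1704 = 011010101000
→ XOR → 001011001000 = 712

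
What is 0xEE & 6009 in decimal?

0xEE = 0000011101110
6009 = 1011101111001
AND → 0000001101000 = 104

104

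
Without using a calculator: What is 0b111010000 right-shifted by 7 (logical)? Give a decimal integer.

x = 111010000
shift right by 7 → 000000011 = 3
(equivalently, floor(464 / 128))

3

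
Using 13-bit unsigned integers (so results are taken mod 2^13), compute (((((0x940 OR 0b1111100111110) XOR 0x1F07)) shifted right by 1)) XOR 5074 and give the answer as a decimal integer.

0x940 = 0100101000000
0b1111100111110 = 1111100111110
→ OR → 1111101111110 = 8062
0x1F07 = 1111100000111
→ XOR → 0000001111001 = 121
→ shifted right by 1 → 0000000111100 = 60
5074 = 1001111010010
→ XOR → 1001111101110 = 5102

5102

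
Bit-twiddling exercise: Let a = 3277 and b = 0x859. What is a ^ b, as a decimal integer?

3277 = 110011001101
0x859 = 100001011001
XOR → 010010010100 = 1172

1172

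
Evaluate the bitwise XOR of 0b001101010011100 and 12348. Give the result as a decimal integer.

a = 01101010011100
12348 = 11000000111100
XOR → 10101010100000 = 10912

10912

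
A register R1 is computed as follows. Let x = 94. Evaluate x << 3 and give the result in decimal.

94 = 0001011110
shift left by 3 → 1011110000 = 752
(equivalently, 94 × 2^3 = 94 × 8)

752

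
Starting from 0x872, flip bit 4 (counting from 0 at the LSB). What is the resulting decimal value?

2146

x = 100001110010
bit 4 is currently 1; toggle it via x ^ (1 << 4) = x ^ 16
→ 100001100010 = 2146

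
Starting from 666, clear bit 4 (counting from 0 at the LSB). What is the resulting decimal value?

x = 1010011010
bit 4 is currently 1; clear it via x & ~(1 << 4) = x & ~16
→ 1010001010 = 650

650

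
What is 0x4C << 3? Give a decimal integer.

0x4C = 0001001100
shift left by 3 → 1001100000 = 608
(equivalently, 76 × 2^3 = 76 × 8)

608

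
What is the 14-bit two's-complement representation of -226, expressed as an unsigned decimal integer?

16158

226 in 14 bits: 00000011100010
Invert: 11111100011101
Add 1:  11111100011110 = 16158
(Check: 2^14 - 226 = 16384 - 226 = 16158.)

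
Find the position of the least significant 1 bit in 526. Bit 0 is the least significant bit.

1

526 = 1000001110
Trailing zeros: 1, so the lowest set bit is bit 1 (value 2).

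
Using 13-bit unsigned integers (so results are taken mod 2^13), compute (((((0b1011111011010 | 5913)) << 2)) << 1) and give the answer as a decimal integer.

0b1011111011010 = 1011111011010
5913 = 1011100011001
→ | → 1011111011011 = 6107
→ << 2 (mod 2^13) → 1111101101100 = 8044
→ << 1 (mod 2^13) → 1111011011000 = 7896

7896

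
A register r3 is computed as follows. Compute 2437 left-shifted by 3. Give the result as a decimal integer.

2437 = 000100110000101
shift left by 3 → 100110000101000 = 19496
(equivalently, 2437 × 2^3 = 2437 × 8)

19496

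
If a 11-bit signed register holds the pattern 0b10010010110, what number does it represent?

pattern = 10010010110 (MSB is 1 ⇒ negative)
Invert: 01101101001, add 1 → 01101101010 = 874, so the value is -874.
(Equivalently: 1174 - 2^11 = 1174 - 2048 = -874.)

-874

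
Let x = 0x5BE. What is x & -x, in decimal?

2

x = 10110111110 = 1470
-x (two's complement) = …01001000010
AND   = 00000000010 = 2
(x & -x isolates the lowest set bit of x.)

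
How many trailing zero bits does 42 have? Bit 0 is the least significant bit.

1

42 = 101010
Trailing zeros: 1, so the lowest set bit is bit 1 (value 2).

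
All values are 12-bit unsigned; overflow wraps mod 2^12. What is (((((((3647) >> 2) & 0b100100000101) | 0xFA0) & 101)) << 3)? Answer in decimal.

296

3647 = 111000111111
→ >> 2 → 001110001111 = 911
0b100100000101 = 100100000101
→ & → 000100000101 = 261
0xFA0 = 111110100000
→ | → 111110100101 = 4005
101 = 000001100101
→ & → 000000100101 = 37
→ << 3 (mod 2^12) → 000100101000 = 296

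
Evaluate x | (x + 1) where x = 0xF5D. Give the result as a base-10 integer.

3935

x = 111101011101 = 3933
x + 1 = 111101011110
OR    = 111101011111 = 3935
(x | (x + 1) sets the lowest cleared bit.)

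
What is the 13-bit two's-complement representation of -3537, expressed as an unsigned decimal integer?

4655

3537 in 13 bits: 0110111010001
Invert: 1001000101110
Add 1:  1001000101111 = 4655
(Check: 2^13 - 3537 = 8192 - 3537 = 4655.)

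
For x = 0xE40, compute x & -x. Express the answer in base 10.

x = 111001000000 = 3648
-x (two's complement) = …000111000000
AND   = 000001000000 = 64
(x & -x isolates the lowest set bit of x.)

64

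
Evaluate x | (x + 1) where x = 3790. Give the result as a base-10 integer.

3791

x = 111011001110 = 3790
x + 1 = 111011001111
OR    = 111011001111 = 3791
(x | (x + 1) sets the lowest cleared bit.)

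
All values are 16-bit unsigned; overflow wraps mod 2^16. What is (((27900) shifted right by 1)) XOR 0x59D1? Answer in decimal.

27900 = 0110110011111100
→ shifted right by 1 → 0011011001111110 = 13950
0x59D1 = 0101100111010001
→ XOR → 0110111110101111 = 28591

28591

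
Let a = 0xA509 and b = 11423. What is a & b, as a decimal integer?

0xA509 = 1010010100001001
11423 = 0010110010011111
AND → 0010010000001001 = 9225

9225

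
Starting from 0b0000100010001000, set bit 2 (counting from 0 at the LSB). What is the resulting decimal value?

x = 0000100010001000
bit 2 is currently 0; set it via x | (1 << 2) = x | 4
→ 0000100010001100 = 2188

2188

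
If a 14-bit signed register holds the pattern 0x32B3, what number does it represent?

-3405

pattern = 11001010110011 (MSB is 1 ⇒ negative)
Invert: 00110101001100, add 1 → 00110101001101 = 3405, so the value is -3405.
(Equivalently: 12979 - 2^14 = 12979 - 16384 = -3405.)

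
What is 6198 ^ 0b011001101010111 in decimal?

11105

6198 = 01100000110110
b = 11001101010111
XOR → 10101101100001 = 11105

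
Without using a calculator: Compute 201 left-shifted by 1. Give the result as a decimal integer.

201 = 011001001
shift left by 1 → 110010010 = 402
(equivalently, 201 × 2^1 = 201 × 2)

402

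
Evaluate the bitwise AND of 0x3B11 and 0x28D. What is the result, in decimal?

0x3B11 = 11101100010001
0x28D = 00001010001101
AND → 00001000000001 = 513

513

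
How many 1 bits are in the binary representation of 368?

4

368 = 101110000
Count the 1s: 1 + 1 + 1 + 1 = 4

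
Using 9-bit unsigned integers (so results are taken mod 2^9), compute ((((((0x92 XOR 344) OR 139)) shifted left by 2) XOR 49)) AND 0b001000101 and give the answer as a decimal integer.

0x92 = 010010010
344 = 101011000
→ XOR → 111001010 = 458
139 = 010001011
→ OR → 111001011 = 459
→ shifted left by 2 (mod 2^9) → 100101100 = 300
49 = 000110001
→ XOR → 100011101 = 285
0b001000101 = 001000101
→ AND → 000000101 = 5

5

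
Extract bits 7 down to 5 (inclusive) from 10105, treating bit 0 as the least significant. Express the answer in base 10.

v = 010011101111001
Shift right by 5: 0100111011
Mask low 3 bits: 011 = 3

3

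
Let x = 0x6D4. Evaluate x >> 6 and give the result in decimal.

27

0x6D4 = 11011010100
shift right by 6 → 00000011011 = 27
(equivalently, floor(1748 / 64))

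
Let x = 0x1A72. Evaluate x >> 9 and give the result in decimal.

13

0x1A72 = 1101001110010
shift right by 9 → 0000000001101 = 13
(equivalently, floor(6770 / 512))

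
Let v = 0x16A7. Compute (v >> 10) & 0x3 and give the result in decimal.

v = 1011010100111
Shift right by 10: 101
Mask low 2 bits: 01 = 1

1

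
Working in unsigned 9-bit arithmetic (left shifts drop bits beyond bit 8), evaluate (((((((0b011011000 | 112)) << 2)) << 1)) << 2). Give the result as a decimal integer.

256

0b011011000 = 011011000
112 = 001110000
→ | → 011111000 = 248
→ << 2 (mod 2^9) → 111100000 = 480
→ << 1 (mod 2^9) → 111000000 = 448
→ << 2 (mod 2^9) → 100000000 = 256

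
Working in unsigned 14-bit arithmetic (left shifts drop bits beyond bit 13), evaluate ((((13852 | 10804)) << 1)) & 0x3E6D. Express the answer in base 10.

15464

13852 = 11011000011100
10804 = 10101000110100
→ | → 11111000111100 = 15932
→ << 1 (mod 2^14) → 11110001111000 = 15480
0x3E6D = 11111001101101
→ & → 11110001101000 = 15464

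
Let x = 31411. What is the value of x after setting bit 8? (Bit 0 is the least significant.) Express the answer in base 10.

x = 111101010110011
bit 8 is currently 0; set it via x | (1 << 8) = x | 256
→ 111101110110011 = 31667

31667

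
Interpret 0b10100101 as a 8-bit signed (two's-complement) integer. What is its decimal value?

-91

pattern = 10100101 (MSB is 1 ⇒ negative)
Invert: 01011010, add 1 → 01011011 = 91, so the value is -91.
(Equivalently: 165 - 2^8 = 165 - 256 = -91.)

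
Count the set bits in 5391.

7

5391 = 1010100001111
Count the 1s: 1 + 1 + 1 + 1 + 1 + 1 + 1 = 7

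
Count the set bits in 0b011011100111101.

10

n = 11011100111101
Count the 1s: 1 + 1 + 1 + 1 + 1 + 1 + 1 + 1 + 1 + 1 = 10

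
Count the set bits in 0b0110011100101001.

8

n = 110011100101001
Count the 1s: 1 + 1 + 1 + 1 + 1 + 1 + 1 + 1 = 8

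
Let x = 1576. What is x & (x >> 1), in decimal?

x = 11000101000 = 1576
x>>1 = 01100010100
AND  = 01000000000 = 512
(x & (x >> 1) has a 1 wherever x has two consecutive 1 bits.)

512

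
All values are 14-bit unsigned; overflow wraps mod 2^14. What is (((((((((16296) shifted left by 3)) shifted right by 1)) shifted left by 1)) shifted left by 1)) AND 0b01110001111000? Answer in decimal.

16296 = 11111110101000
→ shifted left by 3 (mod 2^14) → 11110101000000 = 15680
→ shifted right by 1 → 01111010100000 = 7840
→ shifted left by 1 (mod 2^14) → 11110101000000 = 15680
→ shifted left by 1 (mod 2^14) → 11101010000000 = 14976
0b01110001111000 = 01110001111000
→ AND → 01100000000000 = 6144

6144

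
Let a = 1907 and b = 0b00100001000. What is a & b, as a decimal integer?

256

1907 = 11101110011
b = 00100001000
AND → 00100000000 = 256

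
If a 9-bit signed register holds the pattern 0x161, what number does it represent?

-159

pattern = 101100001 (MSB is 1 ⇒ negative)
Invert: 010011110, add 1 → 010011111 = 159, so the value is -159.
(Equivalently: 353 - 2^9 = 353 - 512 = -159.)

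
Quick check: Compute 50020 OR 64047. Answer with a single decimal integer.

50020 = 1100001101100100
64047 = 1111101000101111
 OR → 1111101101101111 = 64367

64367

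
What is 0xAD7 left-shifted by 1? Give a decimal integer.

0xAD7 = 0101011010111
shift left by 1 → 1010110101110 = 5550
(equivalently, 2775 × 2^1 = 2775 × 2)

5550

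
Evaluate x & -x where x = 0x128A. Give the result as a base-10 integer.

2

x = 1001010001010 = 4746
-x (two's complement) = …0110101110110
AND   = 0000000000010 = 2
(x & -x isolates the lowest set bit of x.)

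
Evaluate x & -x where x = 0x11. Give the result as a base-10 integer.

x = 10001 = 17
-x (two's complement) = …01111
AND   = 00001 = 1
(x & -x isolates the lowest set bit of x.)

1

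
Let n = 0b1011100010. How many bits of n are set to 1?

5

n = 1011100010
Count the 1s: 1 + 1 + 1 + 1 + 1 = 5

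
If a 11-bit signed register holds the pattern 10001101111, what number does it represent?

-913

pattern = 10001101111 (MSB is 1 ⇒ negative)
Invert: 01110010000, add 1 → 01110010001 = 913, so the value is -913.
(Equivalently: 1135 - 2^11 = 1135 - 2048 = -913.)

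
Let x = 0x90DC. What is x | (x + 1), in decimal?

x = 1001000011011100 = 37084
x + 1 = 1001000011011101
OR    = 1001000011011101 = 37085
(x | (x + 1) sets the lowest cleared bit.)

37085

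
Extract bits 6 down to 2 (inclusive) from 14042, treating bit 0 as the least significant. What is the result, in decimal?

22

v = 11011011011010
Shift right by 2: 110110110110
Mask low 5 bits: 10110 = 22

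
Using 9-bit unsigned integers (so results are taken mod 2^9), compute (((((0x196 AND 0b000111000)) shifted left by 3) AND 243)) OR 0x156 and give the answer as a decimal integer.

0x196 = 110010110
0b000111000 = 000111000
→ AND → 000010000 = 16
→ shifted left by 3 (mod 2^9) → 010000000 = 128
243 = 011110011
→ AND → 010000000 = 128
0x156 = 101010110
→ OR → 111010110 = 470

470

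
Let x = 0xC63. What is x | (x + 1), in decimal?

3175

x = 110001100011 = 3171
x + 1 = 110001100100
OR    = 110001100111 = 3175
(x | (x + 1) sets the lowest cleared bit.)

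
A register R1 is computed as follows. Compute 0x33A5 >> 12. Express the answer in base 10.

3

0x33A5 = 11001110100101
shift right by 12 → 00000000000011 = 3
(equivalently, floor(13221 / 4096))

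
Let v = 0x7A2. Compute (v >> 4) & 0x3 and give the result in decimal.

2

v = 11110100010
Shift right by 4: 1111010
Mask low 2 bits: 10 = 2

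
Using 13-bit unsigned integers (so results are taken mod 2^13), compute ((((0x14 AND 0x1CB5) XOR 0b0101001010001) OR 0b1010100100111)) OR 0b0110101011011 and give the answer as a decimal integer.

0x14 = 0000000010100
0x1CB5 = 1110010110101
→ AND → 0000000010100 = 20
0b0101001010001 = 0101001010001
→ XOR → 0101001000101 = 2629
0b1010100100111 = 1010100100111
→ OR → 1111101100111 = 8039
0b0110101011011 = 0110101011011
→ OR → 1111101111111 = 8063

8063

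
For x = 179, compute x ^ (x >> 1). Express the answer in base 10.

234

x = 10110011 = 179
x>>1 = 01011001
XOR  = 11101010 = 234
(x ^ (x >> 1) gives the standard binary-reflected Gray code of x.)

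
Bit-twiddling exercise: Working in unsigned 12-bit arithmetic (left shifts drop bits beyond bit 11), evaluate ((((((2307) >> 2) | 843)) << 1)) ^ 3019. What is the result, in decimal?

3421

2307 = 100100000011
→ >> 2 → 001001000000 = 576
843 = 001101001011
→ | → 001101001011 = 843
→ << 1 (mod 2^12) → 011010010110 = 1686
3019 = 101111001011
→ ^ → 110101011101 = 3421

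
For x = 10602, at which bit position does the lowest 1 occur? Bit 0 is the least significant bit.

10602 = 10100101101010
Trailing zeros: 1, so the lowest set bit is bit 1 (value 2).

1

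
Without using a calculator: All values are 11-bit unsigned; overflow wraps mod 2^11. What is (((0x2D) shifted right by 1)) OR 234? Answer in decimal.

0x2D = 00000101101
→ shifted right by 1 → 00000010110 = 22
234 = 00011101010
→ OR → 00011111110 = 254

254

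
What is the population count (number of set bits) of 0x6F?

0x6F = 1101111
Count the 1s: 1 + 1 + 1 + 1 + 1 + 1 = 6

6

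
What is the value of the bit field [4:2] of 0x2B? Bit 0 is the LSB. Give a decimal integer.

v = 000101011
Shift right by 2: 0001010
Mask low 3 bits: 010 = 2

2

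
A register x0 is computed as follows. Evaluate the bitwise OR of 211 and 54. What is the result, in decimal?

247

211 = 11010011
54 = 00110110
 OR → 11110111 = 247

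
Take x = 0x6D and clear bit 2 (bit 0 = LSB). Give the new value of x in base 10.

105

x = 0001101101
bit 2 is currently 1; clear it via x & ~(1 << 2) = x & ~4
→ 0001101001 = 105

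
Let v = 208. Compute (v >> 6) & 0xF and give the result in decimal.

v = 0011010000
Shift right by 6: 0011
Mask low 4 bits: 0011 = 3

3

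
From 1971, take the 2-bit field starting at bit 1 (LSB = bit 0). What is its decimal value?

v = 11110110011
Shift right by 1: 1111011001
Mask low 2 bits: 01 = 1

1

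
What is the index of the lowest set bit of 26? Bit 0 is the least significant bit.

26 = 11010
Trailing zeros: 1, so the lowest set bit is bit 1 (value 2).

1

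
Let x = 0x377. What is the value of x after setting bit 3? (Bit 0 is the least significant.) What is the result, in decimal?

x = 000001101110111
bit 3 is currently 0; set it via x | (1 << 3) = x | 8
→ 000001101111111 = 895

895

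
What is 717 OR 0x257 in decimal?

735

717 = 1011001101
0x257 = 1001010111
 OR → 1011011111 = 735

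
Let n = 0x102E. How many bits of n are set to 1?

5

0x102E = 1000000101110
Count the 1s: 1 + 1 + 1 + 1 + 1 = 5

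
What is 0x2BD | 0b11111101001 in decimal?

2045

0x2BD = 01010111101
b = 11111101001
 OR → 11111111101 = 2045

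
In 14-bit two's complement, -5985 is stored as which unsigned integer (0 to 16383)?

5985 in 14 bits: 01011101100001
Invert: 10100010011110
Add 1:  10100010011111 = 10399
(Check: 2^14 - 5985 = 16384 - 5985 = 10399.)

10399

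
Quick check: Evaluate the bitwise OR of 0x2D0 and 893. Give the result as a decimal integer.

1021

0x2D0 = 1011010000
893 = 1101111101
 OR → 1111111101 = 1021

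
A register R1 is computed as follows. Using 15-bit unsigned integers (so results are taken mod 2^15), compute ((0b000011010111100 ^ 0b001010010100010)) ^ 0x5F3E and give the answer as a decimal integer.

19744

0b000011010111100 = 000011010111100
0b001010010100010 = 001010010100010
→ ^ → 001001000011110 = 4638
0x5F3E = 101111100111110
→ ^ → 100110100100000 = 19744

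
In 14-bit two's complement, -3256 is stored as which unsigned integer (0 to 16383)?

13128

3256 in 14 bits: 00110010111000
Invert: 11001101000111
Add 1:  11001101001000 = 13128
(Check: 2^14 - 3256 = 16384 - 3256 = 13128.)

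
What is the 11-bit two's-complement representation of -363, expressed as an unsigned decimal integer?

1685

363 in 11 bits: 00101101011
Invert: 11010010100
Add 1:  11010010101 = 1685
(Check: 2^11 - 363 = 2048 - 363 = 1685.)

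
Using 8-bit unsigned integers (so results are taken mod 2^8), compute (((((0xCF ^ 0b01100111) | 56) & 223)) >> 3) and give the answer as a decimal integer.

19

0xCF = 11001111
0b01100111 = 01100111
→ ^ → 10101000 = 168
56 = 00111000
→ | → 10111000 = 184
223 = 11011111
→ & → 10011000 = 152
→ >> 3 → 00010011 = 19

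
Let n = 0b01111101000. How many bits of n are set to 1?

n = 1111101000
Count the 1s: 1 + 1 + 1 + 1 + 1 + 1 = 6

6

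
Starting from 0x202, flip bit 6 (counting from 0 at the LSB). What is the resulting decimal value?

x = 1000000010
bit 6 is currently 0; toggle it via x ^ (1 << 6) = x ^ 64
→ 1001000010 = 578

578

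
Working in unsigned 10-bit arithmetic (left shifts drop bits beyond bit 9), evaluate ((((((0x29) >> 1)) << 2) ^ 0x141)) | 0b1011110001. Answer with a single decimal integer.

1009

0x29 = 0000101001
→ >> 1 → 0000010100 = 20
→ << 2 (mod 2^10) → 0001010000 = 80
0x141 = 0101000001
→ ^ → 0100010001 = 273
0b1011110001 = 1011110001
→ | → 1111110001 = 1009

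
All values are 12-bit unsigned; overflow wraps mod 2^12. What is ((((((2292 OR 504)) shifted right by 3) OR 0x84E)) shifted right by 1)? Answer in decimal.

2292 = 100011110100
504 = 000111111000
→ OR → 100111111100 = 2556
→ shifted right by 3 → 000100111111 = 319
0x84E = 100001001110
→ OR → 100101111111 = 2431
→ shifted right by 1 → 010010111111 = 1215

1215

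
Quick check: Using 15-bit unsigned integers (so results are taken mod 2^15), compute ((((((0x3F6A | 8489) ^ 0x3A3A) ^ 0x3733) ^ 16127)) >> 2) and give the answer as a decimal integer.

0x3F6A = 011111101101010
8489 = 010000100101001
→ | → 011111101101011 = 16235
0x3A3A = 011101000111010
→ ^ → 000010101010001 = 1361
0x3733 = 011011100110011
→ ^ → 011001001100010 = 12898
16127 = 011111011111111
→ ^ → 000110010011101 = 3229
→ >> 2 → 000001100100111 = 807

807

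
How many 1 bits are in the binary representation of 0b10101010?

4

n = 10101010
Count the 1s: 1 + 1 + 1 + 1 = 4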